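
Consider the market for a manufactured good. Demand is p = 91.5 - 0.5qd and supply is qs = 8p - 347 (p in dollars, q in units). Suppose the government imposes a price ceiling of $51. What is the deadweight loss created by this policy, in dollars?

80

Rearranging demand gives qd = 183 - 2p. In a free market, 183 - 2p = 8p - 347 gives the equilibrium p* = 53, q* = 77.
Because the ceiling (51) lies below the market-clearing price, it is binding.
At p = 51: qd = 183 - 2·51 = 81 and qs = 8·51 - 347 = 61.
Quantity traded falls to 61. At q = 61 the demand price is (183 - 61)/2 = 61 and the supply price is (347 + 61)/8 = 51.
Deadweight loss = ½ · (61 - 51) · (77 - 61) = ½ · 10 · 16 = 80.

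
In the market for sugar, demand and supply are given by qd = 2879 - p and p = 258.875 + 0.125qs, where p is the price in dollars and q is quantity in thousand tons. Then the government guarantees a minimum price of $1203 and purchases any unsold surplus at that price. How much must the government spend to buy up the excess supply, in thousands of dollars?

7070031

Rearranging supply gives qs = 8p - 2071. Equilibrium: 2879 - p = 8p - 2071, so 4950 = 9p and p* = 550, q* = 2329.
The floor of 1203 is above the equilibrium price 550, so it binds.
At p = 1203: qd = 2879 - 1203 = 1676 and qs = 8·1203 - 2071 = 7553.
Surplus = qs - qd = 5877.
Government expenditure = surplus × support price = 5877 × 1203 = 7070031.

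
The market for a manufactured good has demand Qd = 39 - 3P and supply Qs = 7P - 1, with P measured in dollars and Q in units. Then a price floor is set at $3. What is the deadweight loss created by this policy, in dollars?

0

Setting quantity demanded equal to quantity supplied, 39 - 3P = 7P - 1, gives P* = 4 and Q* = 27.
Since 3 is below P* = 4, the floor does not bind and the free-market outcome prevails.
Since the control does not bind, no trades are prevented and deadweight loss is zero.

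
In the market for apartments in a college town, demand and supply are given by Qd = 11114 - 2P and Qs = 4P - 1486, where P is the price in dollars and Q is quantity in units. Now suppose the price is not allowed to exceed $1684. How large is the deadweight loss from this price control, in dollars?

Setting quantity demanded equal to quantity supplied, 11114 - 2P = 4P - 1486, gives P* = 2100 and Q* = 6914.
Since 1684 < 2100, the ceiling is binding.
At P = 1684: Qd = 11114 - 2·1684 = 7746 and Qs = 4·1684 - 1486 = 5250.
Quantity traded falls to 5250. At Q = 5250 the demand price is (11114 - 5250)/2 = 2932 and the supply price is (1486 + 5250)/4 = 1684.
Deadweight loss = ½ · (2932 - 1684) · (6914 - 5250) = ½ · 1248 · 1664 = 1038336.

1038336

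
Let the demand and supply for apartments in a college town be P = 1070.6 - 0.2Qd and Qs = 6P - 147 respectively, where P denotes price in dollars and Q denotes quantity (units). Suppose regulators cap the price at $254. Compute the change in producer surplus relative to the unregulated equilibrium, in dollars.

Rearranging demand gives Qd = 5353 - 5P. In a free market, 5353 - 5P = 6P - 147 gives the equilibrium P* = 500, Q* = 2853.
Because the ceiling (254) lies below the market-clearing price, it is binding.
At P = 254: Qd = 5353 - 5·254 = 4083 and Qs = 6·254 - 147 = 1377.
Producer surplus without the control is ½ · (500 - 24.5) · 2853 = 678300.75.
With the ceiling, producers sell 1377 units at 254, so PS = ½ · (254 - 24.5) · 1377 = 158010.75.
Change in producer surplus = 158010.75 - 678300.75 = -520290.

-520290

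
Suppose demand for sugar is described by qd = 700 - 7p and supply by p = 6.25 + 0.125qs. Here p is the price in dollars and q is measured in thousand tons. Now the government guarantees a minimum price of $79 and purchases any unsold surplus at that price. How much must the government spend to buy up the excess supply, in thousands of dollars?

Rearranging supply gives qs = 8p - 50. Equilibrium: 700 - 7p = 8p - 50, so 750 = 15p and p* = 50, q* = 350.
The floor of 79 is above the equilibrium price 50, so it binds.
At p = 79: qd = 700 - 7·79 = 147 and qs = 8·79 - 50 = 582.
Surplus = qs - qd = 435.
Government expenditure = surplus × support price = 435 × 79 = 34365.

34365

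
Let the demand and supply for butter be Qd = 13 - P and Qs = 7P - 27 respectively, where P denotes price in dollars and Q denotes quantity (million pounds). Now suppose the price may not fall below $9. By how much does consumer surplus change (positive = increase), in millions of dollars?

In a free market, 13 - P = 7P - 27 gives the equilibrium P* = 5, Q* = 8.
The floor of 9 is above the equilibrium price 5, so it binds.
At P = 9: Qd = 13 - 9 = 4 and Qs = 7·9 - 27 = 36.
Consumer surplus without the control is ½ · (13 - 5) · 8 = 32.
With the floor, consumers buy 4 units at 9, so CS = ½ · (13 - 9) · 4 = 8.
Change in consumer surplus = 8 - 32 = -24.

-24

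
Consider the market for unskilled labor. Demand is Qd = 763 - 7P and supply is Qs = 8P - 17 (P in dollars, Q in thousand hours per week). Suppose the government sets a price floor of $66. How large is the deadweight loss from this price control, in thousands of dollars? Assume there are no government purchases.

In a free market, 763 - 7P = 8P - 17 gives the equilibrium P* = 52, Q* = 399.
Because the floor (66) lies above the market-clearing price, it is binding.
At P = 66: Qd = 763 - 7·66 = 301 and Qs = 8·66 - 17 = 511.
Quantity traded falls to 301. At Q = 301 the demand price is (763 - 301)/7 = 66 and the supply price is (17 + 301)/8 = 39.75.
Deadweight loss = ½ · (66 - 39.75) · (399 - 301) = ½ · 26.25 · 98 = 1286.25.

1286.25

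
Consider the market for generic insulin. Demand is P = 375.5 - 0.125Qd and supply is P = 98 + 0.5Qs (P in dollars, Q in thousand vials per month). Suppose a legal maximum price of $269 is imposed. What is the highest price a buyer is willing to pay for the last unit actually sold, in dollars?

Rearranging demand gives Qd = 3004 - 8P; rearranging supply gives Qs = 2P - 196. Without the control the market clears where 3004 - 8P = 2P - 196, i.e. P* = 320 and Q* = 444.
Since 269 < 320, the ceiling is binding.
At P = 269: Qd = 3004 - 8·269 = 852 and Qs = 2·269 - 196 = 342.
Only 342 units reach the market. On the demand curve, the marginal buyer's willingness to pay at Q = 342 is (3004 - 342)/8 = 332.75.

332.75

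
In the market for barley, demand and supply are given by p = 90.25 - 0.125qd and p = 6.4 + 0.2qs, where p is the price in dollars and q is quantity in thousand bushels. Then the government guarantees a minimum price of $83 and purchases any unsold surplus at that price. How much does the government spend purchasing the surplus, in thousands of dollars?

Rearranging demand gives qd = 722 - 8p; rearranging supply gives qs = 5p - 32. Without the control the market clears where 722 - 8p = 5p - 32, i.e. p* = 58 and q* = 258.
The floor of 83 is above the equilibrium price 58, so it binds.
At p = 83: qd = 722 - 8·83 = 58 and qs = 5·83 - 32 = 383.
Surplus = qs - qd = 325.
Government expenditure = surplus × support price = 325 × 83 = 26975.

26975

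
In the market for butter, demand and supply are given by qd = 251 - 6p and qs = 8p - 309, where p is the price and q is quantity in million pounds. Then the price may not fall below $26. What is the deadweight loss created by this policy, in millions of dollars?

0

Equilibrium: 251 - 6p = 8p - 309, so 560 = 14p and p* = 40, q* = 11.
Since 26 is below p* = 40, the floor does not bind and the free-market outcome prevails.
Since the control does not bind, no trades are prevented and deadweight loss is zero.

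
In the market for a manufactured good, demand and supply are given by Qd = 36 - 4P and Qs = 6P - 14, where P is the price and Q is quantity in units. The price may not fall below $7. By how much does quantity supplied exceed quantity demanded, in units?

20

Equilibrium: 36 - 4P = 6P - 14, so 50 = 10P and P* = 5, Q* = 16.
Because the floor (7) lies above the market-clearing price, it is binding.
At P = 7: Qd = 36 - 4·7 = 8 and Qs = 6·7 - 14 = 28.
Surplus = Qs - Qd = 28 - 8 = 20.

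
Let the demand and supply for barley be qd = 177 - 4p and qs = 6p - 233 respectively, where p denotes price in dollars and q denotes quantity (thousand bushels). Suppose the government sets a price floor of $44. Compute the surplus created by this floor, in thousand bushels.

In a free market, 177 - 4p = 6p - 233 gives the equilibrium p* = 41, q* = 13.
Since 44 > 41, the floor is binding.
At p = 44: qd = 177 - 4·44 = 1 and qs = 6·44 - 233 = 31.
Surplus = qs - qd = 31 - 1 = 30.

30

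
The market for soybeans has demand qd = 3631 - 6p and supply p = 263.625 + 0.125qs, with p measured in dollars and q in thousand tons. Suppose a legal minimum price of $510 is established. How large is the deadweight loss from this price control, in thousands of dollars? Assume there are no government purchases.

Rearranging supply gives qs = 8p - 2109. Equilibrium: 3631 - 6p = 8p - 2109, so 5740 = 14p and p* = 410, q* = 1171.
Because the floor (510) lies above the market-clearing price, it is binding.
At p = 510: qd = 3631 - 6·510 = 571 and qs = 8·510 - 2109 = 1971.
Quantity traded falls to 571. At q = 571 the demand price is (3631 - 571)/6 = 510 and the supply price is (2109 + 571)/8 = 335.
Deadweight loss = ½ · (510 - 335) · (1171 - 571) = ½ · 175 · 600 = 52500.

52500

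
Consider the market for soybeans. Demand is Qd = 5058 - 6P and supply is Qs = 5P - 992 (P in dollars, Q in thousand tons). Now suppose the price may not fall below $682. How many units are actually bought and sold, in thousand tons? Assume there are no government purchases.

966

Equilibrium: 5058 - 6P = 5P - 992, so 6050 = 11P and P* = 550, Q* = 1758.
The floor of 682 is above the equilibrium price 550, so it binds.
At P = 682: Qd = 5058 - 6·682 = 966 and Qs = 5·682 - 992 = 2418.
The quantity actually transacted is the short side, demand: 966.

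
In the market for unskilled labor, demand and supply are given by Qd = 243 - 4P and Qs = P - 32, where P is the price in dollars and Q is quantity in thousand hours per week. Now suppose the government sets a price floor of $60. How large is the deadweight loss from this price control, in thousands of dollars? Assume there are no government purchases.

250

Without the control the market clears where 243 - 4P = P - 32, i.e. P* = 55 and Q* = 23.
Since 60 > 55, the floor is binding.
At P = 60: Qd = 243 - 4·60 = 3 and Qs = 60 - 32 = 28.
Quantity traded falls to 3. At Q = 3 the demand price is (243 - 3)/4 = 60 and the supply price is 32 + 3 = 35.
Deadweight loss = ½ · (60 - 35) · (23 - 3) = ½ · 25 · 20 = 250.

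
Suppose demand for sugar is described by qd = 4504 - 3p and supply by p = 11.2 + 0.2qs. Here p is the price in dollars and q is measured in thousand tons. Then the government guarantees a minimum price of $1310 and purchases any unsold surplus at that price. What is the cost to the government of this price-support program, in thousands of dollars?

7755200

Rearranging supply gives qs = 5p - 56. In a free market, 4504 - 3p = 5p - 56 gives the equilibrium p* = 570, q* = 2794.
Because the floor (1310) lies above the market-clearing price, it is binding.
At p = 1310: qd = 4504 - 3·1310 = 574 and qs = 5·1310 - 56 = 6494.
Surplus = qs - qd = 5920.
Government expenditure = surplus × support price = 5920 × 1310 = 7755200.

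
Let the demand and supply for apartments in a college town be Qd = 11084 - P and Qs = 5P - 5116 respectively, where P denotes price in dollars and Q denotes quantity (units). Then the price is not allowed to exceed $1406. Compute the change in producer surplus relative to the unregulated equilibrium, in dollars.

Equilibrium: 11084 - P = 5P - 5116, so 16200 = 6P and P* = 2700, Q* = 8384.
Because the ceiling (1406) lies below the market-clearing price, it is binding.
At P = 1406: Qd = 11084 - 1406 = 9678 and Qs = 5·1406 - 5116 = 1914.
Producer surplus without the control is ½ · (2700 - 1023.2) · 8384 = 7029145.6.
With the ceiling, producers sell 1914 units at 1406, so PS = ½ · (1406 - 1023.2) · 1914 = 366339.6.
Change in producer surplus = 366339.6 - 7029145.6 = -6662806.

-6662806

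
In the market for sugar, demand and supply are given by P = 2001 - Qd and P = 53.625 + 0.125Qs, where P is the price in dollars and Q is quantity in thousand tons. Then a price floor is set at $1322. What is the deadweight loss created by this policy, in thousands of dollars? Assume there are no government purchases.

622521

Rearranging demand gives Qd = 2001 - P; rearranging supply gives Qs = 8P - 429. In a free market, 2001 - P = 8P - 429 gives the equilibrium P* = 270, Q* = 1731.
Because the floor (1322) lies above the market-clearing price, it is binding.
At P = 1322: Qd = 2001 - 1322 = 679 and Qs = 8·1322 - 429 = 10147.
Quantity traded falls to 679. At Q = 679 the demand price is 2001 - 679 = 1322 and the supply price is (429 + 679)/8 = 138.5.
Deadweight loss = ½ · (1322 - 138.5) · (1731 - 679) = ½ · 1183.5 · 1052 = 622521.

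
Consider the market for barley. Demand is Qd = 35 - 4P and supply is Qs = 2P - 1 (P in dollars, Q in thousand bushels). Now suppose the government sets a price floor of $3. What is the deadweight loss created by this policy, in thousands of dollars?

0

Equilibrium: 35 - 4P = 2P - 1, so 36 = 6P and P* = 6, Q* = 11.
Since 3 is below P* = 6, the floor does not bind and the free-market outcome prevails.
Since the control does not bind, no trades are prevented and deadweight loss is zero.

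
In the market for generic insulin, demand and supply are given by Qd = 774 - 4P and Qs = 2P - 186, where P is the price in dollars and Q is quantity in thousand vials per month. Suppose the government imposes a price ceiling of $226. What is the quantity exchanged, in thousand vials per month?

Setting quantity demanded equal to quantity supplied, 774 - 4P = 2P - 186, gives P* = 160 and Q* = 134.
Since 226 is above P* = 160, the ceiling does not bind and the free-market outcome prevails.

134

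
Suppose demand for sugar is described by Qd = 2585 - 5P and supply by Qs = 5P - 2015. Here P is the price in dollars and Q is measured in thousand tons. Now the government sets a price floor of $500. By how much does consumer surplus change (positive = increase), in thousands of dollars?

Equilibrium: 2585 - 5P = 5P - 2015, so 4600 = 10P and P* = 460, Q* = 285.
Since 500 > 460, the floor is binding.
At P = 500: Qd = 2585 - 5·500 = 85 and Qs = 5·500 - 2015 = 485.
Consumer surplus without the control is ½ · (517 - 460) · 285 = 8122.5.
With the floor, consumers buy 85 units at 500, so CS = ½ · (517 - 500) · 85 = 722.5.
Change in consumer surplus = 722.5 - 8122.5 = -7400.

-7400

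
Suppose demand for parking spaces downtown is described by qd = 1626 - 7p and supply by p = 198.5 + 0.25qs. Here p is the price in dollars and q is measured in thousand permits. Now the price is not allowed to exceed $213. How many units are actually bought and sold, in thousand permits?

Rearranging supply gives qs = 4p - 794. Equilibrium: 1626 - 7p = 4p - 794, so 2420 = 11p and p* = 220, q* = 86.
Because the ceiling (213) lies below the market-clearing price, it is binding.
At p = 213: qd = 1626 - 7·213 = 135 and qs = 4·213 - 794 = 58.
The quantity actually transacted is the short side, supply: 58.

58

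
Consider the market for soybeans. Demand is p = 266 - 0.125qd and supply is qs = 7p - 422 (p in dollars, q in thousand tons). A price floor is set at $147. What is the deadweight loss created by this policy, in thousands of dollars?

Rearranging demand gives qd = 2128 - 8p. Equilibrium: 2128 - 8p = 7p - 422, so 2550 = 15p and p* = 170, q* = 768.
Since 147 is below p* = 170, the floor does not bind and the free-market outcome prevails.
Since the control does not bind, no trades are prevented and deadweight loss is zero.

0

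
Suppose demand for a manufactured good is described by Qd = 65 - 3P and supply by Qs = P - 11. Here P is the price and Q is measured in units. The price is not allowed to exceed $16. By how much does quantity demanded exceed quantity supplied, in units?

Equilibrium: 65 - 3P = P - 11, so 76 = 4P and P* = 19, Q* = 8.
Since 16 < 19, the ceiling is binding.
At P = 16: Qd = 65 - 3·16 = 17 and Qs = 16 - 11 = 5.
Shortage = Qd - Qs = 17 - 5 = 12.

12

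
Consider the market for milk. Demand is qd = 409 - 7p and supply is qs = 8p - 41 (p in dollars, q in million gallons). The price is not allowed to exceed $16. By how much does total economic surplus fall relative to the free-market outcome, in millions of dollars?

1680

Equilibrium: 409 - 7p = 8p - 41, so 450 = 15p and p* = 30, q* = 199.
Because the ceiling (16) lies below the market-clearing price, it is binding.
At p = 16: qd = 409 - 7·16 = 297 and qs = 8·16 - 41 = 87.
Quantity traded falls to 87. At q = 87 the demand price is (409 - 87)/7 = 46 and the supply price is (41 + 87)/8 = 16.
Deadweight loss = ½ · (46 - 16) · (199 - 87) = ½ · 30 · 112 = 1680.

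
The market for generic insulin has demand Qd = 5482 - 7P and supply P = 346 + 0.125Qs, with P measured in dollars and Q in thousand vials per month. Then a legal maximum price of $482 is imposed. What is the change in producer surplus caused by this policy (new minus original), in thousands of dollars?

-92480

Rearranging supply gives Qs = 8P - 2768. Equilibrium: 5482 - 7P = 8P - 2768, so 8250 = 15P and P* = 550, Q* = 1632.
Since 482 < 550, the ceiling is binding.
At P = 482: Qd = 5482 - 7·482 = 2108 and Qs = 8·482 - 2768 = 1088.
Producer surplus without the control is ½ · (550 - 346) · 1632 = 166464.
With the ceiling, producers sell 1088 units at 482, so PS = ½ · (482 - 346) · 1088 = 73984.
Change in producer surplus = 73984 - 166464 = -92480.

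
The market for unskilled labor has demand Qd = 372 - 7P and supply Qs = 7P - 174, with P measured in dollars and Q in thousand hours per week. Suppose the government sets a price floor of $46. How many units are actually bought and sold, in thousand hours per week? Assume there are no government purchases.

50

In a free market, 372 - 7P = 7P - 174 gives the equilibrium P* = 39, Q* = 99.
Since 46 > 39, the floor is binding.
At P = 46: Qd = 372 - 7·46 = 50 and Qs = 7·46 - 174 = 148.
The quantity actually transacted is the short side, demand: 50.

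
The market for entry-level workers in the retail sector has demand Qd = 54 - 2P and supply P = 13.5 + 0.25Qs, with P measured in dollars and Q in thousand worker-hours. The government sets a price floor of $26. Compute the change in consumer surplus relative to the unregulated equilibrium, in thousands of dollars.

-80

Rearranging supply gives Qs = 4P - 54. In a free market, 54 - 2P = 4P - 54 gives the equilibrium P* = 18, Q* = 18.
The floor of 26 is above the equilibrium price 18, so it binds.
At P = 26: Qd = 54 - 2·26 = 2 and Qs = 4·26 - 54 = 50.
Consumer surplus without the control is ½ · (27 - 18) · 18 = 81.
With the floor, consumers buy 2 units at 26, so CS = ½ · (27 - 26) · 2 = 1.
Change in consumer surplus = 1 - 81 = -80.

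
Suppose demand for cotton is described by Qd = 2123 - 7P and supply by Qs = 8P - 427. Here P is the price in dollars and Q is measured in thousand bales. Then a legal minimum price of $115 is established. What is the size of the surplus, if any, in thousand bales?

In a free market, 2123 - 7P = 8P - 427 gives the equilibrium P* = 170, Q* = 933.
The floor of 115 is below the equilibrium price 170, so it is not binding; the market clears at P* = 170, Q* = 933.
Since the control does not bind, there is no surplus.

0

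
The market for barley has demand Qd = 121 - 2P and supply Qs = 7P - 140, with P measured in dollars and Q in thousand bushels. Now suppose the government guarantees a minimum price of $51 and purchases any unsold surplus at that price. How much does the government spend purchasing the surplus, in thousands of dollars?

Without the control the market clears where 121 - 2P = 7P - 140, i.e. P* = 29 and Q* = 63.
Since 51 > 29, the floor is binding.
At P = 51: Qd = 121 - 2·51 = 19 and Qs = 7·51 - 140 = 217.
Surplus = Qs - Qd = 198.
Government expenditure = surplus × support price = 198 × 51 = 10098.

10098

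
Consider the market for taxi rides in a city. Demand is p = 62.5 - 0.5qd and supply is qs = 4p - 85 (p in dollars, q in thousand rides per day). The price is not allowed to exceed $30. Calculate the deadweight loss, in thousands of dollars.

150

Rearranging demand gives qd = 125 - 2p. In a free market, 125 - 2p = 4p - 85 gives the equilibrium p* = 35, q* = 55.
Because the ceiling (30) lies below the market-clearing price, it is binding.
At p = 30: qd = 125 - 2·30 = 65 and qs = 4·30 - 85 = 35.
Quantity traded falls to 35. At q = 35 the demand price is (125 - 35)/2 = 45 and the supply price is (85 + 35)/4 = 30.
Deadweight loss = ½ · (45 - 30) · (55 - 35) = ½ · 15 · 20 = 150.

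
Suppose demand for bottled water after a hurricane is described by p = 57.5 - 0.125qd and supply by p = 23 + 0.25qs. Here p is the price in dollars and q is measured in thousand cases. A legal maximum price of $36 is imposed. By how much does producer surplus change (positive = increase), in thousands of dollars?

Rearranging demand gives qd = 460 - 8p; rearranging supply gives qs = 4p - 92. Setting quantity demanded equal to quantity supplied, 460 - 8p = 4p - 92, gives p* = 46 and q* = 92.
Since 36 < 46, the ceiling is binding.
At p = 36: qd = 460 - 8·36 = 172 and qs = 4·36 - 92 = 52.
Producer surplus without the control is ½ · (46 - 23) · 92 = 1058.
With the ceiling, producers sell 52 units at 36, so PS = ½ · (36 - 23) · 52 = 338.
Change in producer surplus = 338 - 1058 = -720.

-720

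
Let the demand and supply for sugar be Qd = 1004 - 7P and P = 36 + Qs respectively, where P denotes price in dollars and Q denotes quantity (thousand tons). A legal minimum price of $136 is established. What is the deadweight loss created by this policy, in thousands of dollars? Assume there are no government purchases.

Rearranging supply gives Qs = P - 36. Setting quantity demanded equal to quantity supplied, 1004 - 7P = P - 36, gives P* = 130 and Q* = 94.
Since 136 > 130, the floor is binding.
At P = 136: Qd = 1004 - 7·136 = 52 and Qs = 136 - 36 = 100.
Quantity traded falls to 52. At Q = 52 the demand price is (1004 - 52)/7 = 136 and the supply price is 36 + 52 = 88.
Deadweight loss = ½ · (136 - 88) · (94 - 52) = ½ · 48 · 42 = 1008.

1008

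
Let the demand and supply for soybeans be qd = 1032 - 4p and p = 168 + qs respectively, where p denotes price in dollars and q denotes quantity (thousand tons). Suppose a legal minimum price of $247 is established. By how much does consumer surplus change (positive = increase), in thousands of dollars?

Rearranging supply gives qs = p - 168. Equilibrium: 1032 - 4p = p - 168, so 1200 = 5p and p* = 240, q* = 72.
The floor of 247 is above the equilibrium price 240, so it binds.
At p = 247: qd = 1032 - 4·247 = 44 and qs = 247 - 168 = 79.
Consumer surplus without the control is ½ · (258 - 240) · 72 = 648.
With the floor, consumers buy 44 units at 247, so CS = ½ · (258 - 247) · 44 = 242.
Change in consumer surplus = 242 - 648 = -406.

-406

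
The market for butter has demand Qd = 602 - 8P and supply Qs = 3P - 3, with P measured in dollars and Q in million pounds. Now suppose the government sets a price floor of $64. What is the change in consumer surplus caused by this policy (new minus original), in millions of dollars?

-1134

Equilibrium: 602 - 8P = 3P - 3, so 605 = 11P and P* = 55, Q* = 162.
The floor of 64 is above the equilibrium price 55, so it binds.
At P = 64: Qd = 602 - 8·64 = 90 and Qs = 3·64 - 3 = 189.
Consumer surplus without the control is ½ · (75.25 - 55) · 162 = 1640.25.
With the floor, consumers buy 90 units at 64, so CS = ½ · (75.25 - 64) · 90 = 506.25.
Change in consumer surplus = 506.25 - 1640.25 = -1134.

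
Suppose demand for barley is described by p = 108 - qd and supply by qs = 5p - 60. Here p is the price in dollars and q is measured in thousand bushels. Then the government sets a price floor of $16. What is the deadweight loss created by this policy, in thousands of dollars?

0

Rearranging demand gives qd = 108 - p. Setting quantity demanded equal to quantity supplied, 108 - p = 5p - 60, gives p* = 28 and q* = 80.
Since 16 is below p* = 28, the floor does not bind and the free-market outcome prevails.
Since the control does not bind, no trades are prevented and deadweight loss is zero.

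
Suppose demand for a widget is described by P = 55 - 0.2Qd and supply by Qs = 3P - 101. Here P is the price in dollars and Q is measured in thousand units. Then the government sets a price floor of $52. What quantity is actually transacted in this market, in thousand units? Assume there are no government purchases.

Rearranging demand gives Qd = 275 - 5P. Equilibrium: 275 - 5P = 3P - 101, so 376 = 8P and P* = 47, Q* = 40.
Because the floor (52) lies above the market-clearing price, it is binding.
At P = 52: Qd = 275 - 5·52 = 15 and Qs = 3·52 - 101 = 55.
The quantity actually transacted is the short side, demand: 15.

15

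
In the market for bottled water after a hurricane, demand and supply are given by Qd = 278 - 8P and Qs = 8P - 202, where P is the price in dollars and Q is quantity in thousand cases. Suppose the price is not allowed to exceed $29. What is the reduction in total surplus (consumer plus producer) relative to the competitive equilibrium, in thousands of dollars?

8

Without the control the market clears where 278 - 8P = 8P - 202, i.e. P* = 30 and Q* = 38.
The ceiling of 29 is below the equilibrium price 30, so it binds.
At P = 29: Qd = 278 - 8·29 = 46 and Qs = 8·29 - 202 = 30.
Quantity traded falls to 30. At Q = 30 the demand price is (278 - 30)/8 = 31 and the supply price is (202 + 30)/8 = 29.
Deadweight loss = ½ · (31 - 29) · (38 - 30) = ½ · 2 · 8 = 8.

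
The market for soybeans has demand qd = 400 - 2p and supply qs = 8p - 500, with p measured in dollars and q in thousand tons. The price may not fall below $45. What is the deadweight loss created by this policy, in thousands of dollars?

0

Setting quantity demanded equal to quantity supplied, 400 - 2p = 8p - 500, gives p* = 90 and q* = 220.
Since 45 is below p* = 90, the floor does not bind and the free-market outcome prevails.
Since the control does not bind, no trades are prevented and deadweight loss is zero.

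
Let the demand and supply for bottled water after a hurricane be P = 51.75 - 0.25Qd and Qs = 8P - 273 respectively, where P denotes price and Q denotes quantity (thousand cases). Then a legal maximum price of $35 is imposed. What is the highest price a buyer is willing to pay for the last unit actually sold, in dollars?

Rearranging demand gives Qd = 207 - 4P. Without the control the market clears where 207 - 4P = 8P - 273, i.e. P* = 40 and Q* = 47.
Because the ceiling (35) lies below the market-clearing price, it is binding.
At P = 35: Qd = 207 - 4·35 = 67 and Qs = 8·35 - 273 = 7.
Only 7 units reach the market. On the demand curve, the marginal buyer's willingness to pay at Q = 7 is (207 - 7)/4 = 50.

50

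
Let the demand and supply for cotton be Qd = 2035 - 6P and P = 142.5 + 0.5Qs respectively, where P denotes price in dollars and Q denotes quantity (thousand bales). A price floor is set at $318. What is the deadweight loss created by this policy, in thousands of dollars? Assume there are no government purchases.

9408

Rearranging supply gives Qs = 2P - 285. Without the control the market clears where 2035 - 6P = 2P - 285, i.e. P* = 290 and Q* = 295.
Because the floor (318) lies above the market-clearing price, it is binding.
At P = 318: Qd = 2035 - 6·318 = 127 and Qs = 2·318 - 285 = 351.
Quantity traded falls to 127. At Q = 127 the demand price is (2035 - 127)/6 = 318 and the supply price is (285 + 127)/2 = 206.
Deadweight loss = ½ · (318 - 206) · (295 - 127) = ½ · 112 · 168 = 9408.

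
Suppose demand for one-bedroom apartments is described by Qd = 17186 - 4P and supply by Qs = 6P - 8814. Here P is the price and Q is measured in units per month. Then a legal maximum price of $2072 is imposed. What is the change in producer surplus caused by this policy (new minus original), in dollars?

-2746656

Setting quantity demanded equal to quantity supplied, 17186 - 4P = 6P - 8814, gives P* = 2600 and Q* = 6786.
Since 2072 < 2600, the ceiling is binding.
At P = 2072: Qd = 17186 - 4·2072 = 8898 and Qs = 6·2072 - 8814 = 3618.
Producer surplus without the control is ½ · (2600 - 1469) · 6786 = 3837483.
With the ceiling, producers sell 3618 units at 2072, so PS = ½ · (2072 - 1469) · 3618 = 1090827.
Change in producer surplus = 1090827 - 3837483 = -2746656.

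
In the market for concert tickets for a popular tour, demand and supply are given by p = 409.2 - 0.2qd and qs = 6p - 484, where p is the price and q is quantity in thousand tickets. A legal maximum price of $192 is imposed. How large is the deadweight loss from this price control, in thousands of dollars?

9530.4

Rearranging demand gives qd = 2046 - 5p. Without the control the market clears where 2046 - 5p = 6p - 484, i.e. p* = 230 and q* = 896.
The ceiling of 192 is below the equilibrium price 230, so it binds.
At p = 192: qd = 2046 - 5·192 = 1086 and qs = 6·192 - 484 = 668.
Quantity traded falls to 668. At q = 668 the demand price is (2046 - 668)/5 = 275.6 and the supply price is (484 + 668)/6 = 192.
Deadweight loss = ½ · (275.6 - 192) · (896 - 668) = ½ · 83.6 · 228 = 9530.4.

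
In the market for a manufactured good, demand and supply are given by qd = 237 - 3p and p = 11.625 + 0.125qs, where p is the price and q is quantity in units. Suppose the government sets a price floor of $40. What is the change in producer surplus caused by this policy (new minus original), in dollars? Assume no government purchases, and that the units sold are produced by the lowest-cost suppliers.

Rearranging supply gives qs = 8p - 93. Equilibrium: 237 - 3p = 8p - 93, so 330 = 11p and p* = 30, q* = 147.
The floor of 40 is above the equilibrium price 30, so it binds.
At p = 40: qd = 237 - 3·40 = 117 and qs = 8·40 - 93 = 227.
Producer surplus without the control is ½ · (30 - 11.625) · 147 = 1350.5625.
With the floor, 117 units are sold at 40. The supply price at q = 117 is 26.25, so PS = ½ · [(40 - 11.625) + (40 - 26.25)] · 117 = 2464.3125.
Change in producer surplus = 2464.3125 - 1350.5625 = 1113.75.

1113.75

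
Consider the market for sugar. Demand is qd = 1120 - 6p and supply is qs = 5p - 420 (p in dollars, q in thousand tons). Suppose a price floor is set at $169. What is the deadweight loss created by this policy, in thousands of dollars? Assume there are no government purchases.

Without the control the market clears where 1120 - 6p = 5p - 420, i.e. p* = 140 and q* = 280.
The floor of 169 is above the equilibrium price 140, so it binds.
At p = 169: qd = 1120 - 6·169 = 106 and qs = 5·169 - 420 = 425.
Quantity traded falls to 106. At q = 106 the demand price is (1120 - 106)/6 = 169 and the supply price is (420 + 106)/5 = 105.2.
Deadweight loss = ½ · (169 - 105.2) · (280 - 106) = ½ · 63.8 · 174 = 5550.6.

5550.6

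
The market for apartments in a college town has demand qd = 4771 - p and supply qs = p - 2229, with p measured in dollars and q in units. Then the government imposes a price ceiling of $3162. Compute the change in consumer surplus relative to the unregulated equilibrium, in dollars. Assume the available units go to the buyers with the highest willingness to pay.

258232

Without the control the market clears where 4771 - p = p - 2229, i.e. p* = 3500 and q* = 1271.
Since 3162 < 3500, the ceiling is binding.
At p = 3162: qd = 4771 - 3162 = 1609 and qs = 3162 - 2229 = 933.
Consumer surplus without the control is ½ · (4771 - 3500) · 1271 = 807720.5.
With the ceiling, 933 units are sold at 3162 (assume they go to the highest-value buyers). The demand price at q = 933 is 3838, so CS = ½ · [(4771 - 3162) + (3838 - 3162)] · 933 = 1065952.5.
Change in consumer surplus = 1065952.5 - 807720.5 = 258232.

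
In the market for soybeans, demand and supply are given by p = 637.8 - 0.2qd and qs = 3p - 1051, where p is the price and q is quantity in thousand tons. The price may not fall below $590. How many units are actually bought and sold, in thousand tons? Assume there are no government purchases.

Rearranging demand gives qd = 3189 - 5p. Equilibrium: 3189 - 5p = 3p - 1051, so 4240 = 8p and p* = 530, q* = 539.
The floor of 590 is above the equilibrium price 530, so it binds.
At p = 590: qd = 3189 - 5·590 = 239 and qs = 3·590 - 1051 = 719.
The quantity actually transacted is the short side, demand: 239.

239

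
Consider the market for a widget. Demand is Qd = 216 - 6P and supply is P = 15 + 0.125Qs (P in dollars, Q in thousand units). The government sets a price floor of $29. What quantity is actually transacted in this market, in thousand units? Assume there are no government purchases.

42

Rearranging supply gives Qs = 8P - 120. Setting quantity demanded equal to quantity supplied, 216 - 6P = 8P - 120, gives P* = 24 and Q* = 72.
The floor of 29 is above the equilibrium price 24, so it binds.
At P = 29: Qd = 216 - 6·29 = 42 and Qs = 8·29 - 120 = 112.
The quantity actually transacted is the short side, demand: 42.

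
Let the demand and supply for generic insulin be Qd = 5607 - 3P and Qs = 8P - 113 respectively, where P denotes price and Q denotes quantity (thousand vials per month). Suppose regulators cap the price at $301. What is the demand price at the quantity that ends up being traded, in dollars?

Equilibrium: 5607 - 3P = 8P - 113, so 5720 = 11P and P* = 520, Q* = 4047.
Since 301 < 520, the ceiling is binding.
At P = 301: Qd = 5607 - 3·301 = 4704 and Qs = 8·301 - 113 = 2295.
Only 2295 units reach the market. On the demand curve, the marginal buyer's willingness to pay at Q = 2295 is (5607 - 2295)/3 = 1104.

1104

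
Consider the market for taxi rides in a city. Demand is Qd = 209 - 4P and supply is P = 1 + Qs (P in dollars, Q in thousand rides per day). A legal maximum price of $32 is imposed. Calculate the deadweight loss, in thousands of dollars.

Rearranging supply gives Qs = P - 1. Equilibrium: 209 - 4P = P - 1, so 210 = 5P and P* = 42, Q* = 41.
Because the ceiling (32) lies below the market-clearing price, it is binding.
At P = 32: Qd = 209 - 4·32 = 81 and Qs = 32 - 1 = 31.
Quantity traded falls to 31. At Q = 31 the demand price is (209 - 31)/4 = 44.5 and the supply price is 1 + 31 = 32.
Deadweight loss = ½ · (44.5 - 32) · (41 - 31) = ½ · 12.5 · 10 = 62.5.

62.5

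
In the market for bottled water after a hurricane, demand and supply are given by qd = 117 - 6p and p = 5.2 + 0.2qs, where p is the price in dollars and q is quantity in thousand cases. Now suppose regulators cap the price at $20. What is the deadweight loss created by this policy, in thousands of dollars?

Rearranging supply gives qs = 5p - 26. In a free market, 117 - 6p = 5p - 26 gives the equilibrium p* = 13, q* = 39.
The ceiling of 20 is above the equilibrium price 13, so it is not binding; the market clears at p* = 13, q* = 39.
Since the control does not bind, no trades are prevented and deadweight loss is zero.

0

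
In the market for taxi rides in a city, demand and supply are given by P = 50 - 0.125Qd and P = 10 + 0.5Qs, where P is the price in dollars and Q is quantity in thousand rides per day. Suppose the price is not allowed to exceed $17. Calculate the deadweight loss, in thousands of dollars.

781.25

Rearranging demand gives Qd = 400 - 8P; rearranging supply gives Qs = 2P - 20. Without the control the market clears where 400 - 8P = 2P - 20, i.e. P* = 42 and Q* = 64.
The ceiling of 17 is below the equilibrium price 42, so it binds.
At P = 17: Qd = 400 - 8·17 = 264 and Qs = 2·17 - 20 = 14.
Quantity traded falls to 14. At Q = 14 the demand price is (400 - 14)/8 = 48.25 and the supply price is (20 + 14)/2 = 17.
Deadweight loss = ½ · (48.25 - 17) · (64 - 14) = ½ · 31.25 · 50 = 781.25.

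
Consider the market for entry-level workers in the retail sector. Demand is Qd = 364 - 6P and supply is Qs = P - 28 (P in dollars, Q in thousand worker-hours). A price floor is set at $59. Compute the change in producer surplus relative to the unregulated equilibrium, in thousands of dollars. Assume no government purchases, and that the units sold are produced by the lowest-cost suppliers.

Without the control the market clears where 364 - 6P = P - 28, i.e. P* = 56 and Q* = 28.
Because the floor (59) lies above the market-clearing price, it is binding.
At P = 59: Qd = 364 - 6·59 = 10 and Qs = 59 - 28 = 31.
Producer surplus without the control is ½ · (56 - 28) · 28 = 392.
With the floor, 10 units are sold at 59. The supply price at Q = 10 is 38, so PS = ½ · [(59 - 28) + (59 - 38)] · 10 = 260.
Change in producer surplus = 260 - 392 = -132.

-132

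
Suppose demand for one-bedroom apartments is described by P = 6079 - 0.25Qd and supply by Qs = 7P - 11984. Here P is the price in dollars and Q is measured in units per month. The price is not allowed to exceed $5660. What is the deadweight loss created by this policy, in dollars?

0

Rearranging demand gives Qd = 24316 - 4P. In a free market, 24316 - 4P = 7P - 11984 gives the equilibrium P* = 3300, Q* = 11116.
The ceiling of 5660 is above the equilibrium price 3300, so it is not binding; the market clears at P* = 3300, Q* = 11116.
Since the control does not bind, no trades are prevented and deadweight loss is zero.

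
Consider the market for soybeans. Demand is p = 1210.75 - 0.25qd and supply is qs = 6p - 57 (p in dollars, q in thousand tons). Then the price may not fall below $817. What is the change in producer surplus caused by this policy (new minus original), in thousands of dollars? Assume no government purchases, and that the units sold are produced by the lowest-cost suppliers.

372453

Rearranging demand gives qd = 4843 - 4p. Equilibrium: 4843 - 4p = 6p - 57, so 4900 = 10p and p* = 490, q* = 2883.
Because the floor (817) lies above the market-clearing price, it is binding.
At p = 817: qd = 4843 - 4·817 = 1575 and qs = 6·817 - 57 = 4845.
Producer surplus without the control is ½ · (490 - 9.5) · 2883 = 692640.75.
With the floor, 1575 units are sold at 817. The supply price at q = 1575 is 272, so PS = ½ · [(817 - 9.5) + (817 - 272)] · 1575 = 1065093.75.
Change in producer surplus = 1065093.75 - 692640.75 = 372453.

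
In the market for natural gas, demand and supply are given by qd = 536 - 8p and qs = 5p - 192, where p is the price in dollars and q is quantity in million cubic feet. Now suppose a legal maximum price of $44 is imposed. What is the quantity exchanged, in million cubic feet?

28

Setting quantity demanded equal to quantity supplied, 536 - 8p = 5p - 192, gives p* = 56 and q* = 88.
The ceiling of 44 is below the equilibrium price 56, so it binds.
At p = 44: qd = 536 - 8·44 = 184 and qs = 5·44 - 192 = 28.
The quantity actually transacted is the short side, supply: 28.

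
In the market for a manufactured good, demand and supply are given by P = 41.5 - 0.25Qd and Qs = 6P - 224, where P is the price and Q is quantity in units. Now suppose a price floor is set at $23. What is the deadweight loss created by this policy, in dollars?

0

Rearranging demand gives Qd = 166 - 4P. Equilibrium: 166 - 4P = 6P - 224, so 390 = 10P and P* = 39, Q* = 10.
The floor of 23 is below the equilibrium price 39, so it is not binding; the market clears at P* = 39, Q* = 10.
Since the control does not bind, no trades are prevented and deadweight loss is zero.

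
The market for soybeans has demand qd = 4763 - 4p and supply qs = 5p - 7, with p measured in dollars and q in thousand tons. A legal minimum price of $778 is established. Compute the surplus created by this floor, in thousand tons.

2232

In a free market, 4763 - 4p = 5p - 7 gives the equilibrium p* = 530, q* = 2643.
The floor of 778 is above the equilibrium price 530, so it binds.
At p = 778: qd = 4763 - 4·778 = 1651 and qs = 5·778 - 7 = 3883.
Surplus = qs - qd = 3883 - 1651 = 2232.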